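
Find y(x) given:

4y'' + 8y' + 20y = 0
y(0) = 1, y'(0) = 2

General solution: y = e^(-x)(C₁cos(2x) + C₂sin(2x))
Complex roots r = -1 ± 2i
Applying ICs: C₁ = 1, C₂ = 3/2
Particular solution: y = e^(-x)(cos(2x) + (3/2)sin(2x))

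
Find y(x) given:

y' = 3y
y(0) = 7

General solution: y = Ce^(3x)
Applying IC y(0) = 7:
Particular solution: y = 7e^(3x)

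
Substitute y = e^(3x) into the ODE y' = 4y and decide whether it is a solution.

Verification:
y = e^(3x)
y' = 3e^(3x)
But 4y = 4e^(3x)
y' ≠ 4y — the derivative does not match

No, it is not a solution.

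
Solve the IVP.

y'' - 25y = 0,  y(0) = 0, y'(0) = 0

General solution: y = C₁e^(5x) + C₂e^(-5x)
Applying ICs: C₁ = 0, C₂ = 0
Particular solution: y = 0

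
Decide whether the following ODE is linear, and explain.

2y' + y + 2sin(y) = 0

Nonlinear (sin(y) is nonlinear in y)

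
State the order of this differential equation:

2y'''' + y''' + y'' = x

The order is 4 (highest derivative is of order 4).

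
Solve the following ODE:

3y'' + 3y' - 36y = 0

Characteristic equation: 3r² + 3r - 36 = 0
Divide by 3: r² + r - 12 = 0
Roots: r = 3, -4 (distinct real)
General solution: y = C₁e^(3x) + C₂e^(-4x)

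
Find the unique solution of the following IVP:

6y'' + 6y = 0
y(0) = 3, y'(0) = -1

General solution: y = C₁cos(x) + C₂sin(x)
Complex roots r = ±i
Applying ICs: C₁ = 3, C₂ = -1
Particular solution: y = 3cos(x) - sin(x)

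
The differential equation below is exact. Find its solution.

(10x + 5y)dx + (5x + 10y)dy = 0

Verify exactness: ∂M/∂y = ∂N/∂x ✓
Find F(x,y) such that ∂F/∂x = M, ∂F/∂y = N
Solution: 5x² + 5xy + 5y² = C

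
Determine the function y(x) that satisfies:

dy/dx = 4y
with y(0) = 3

General solution: y = Ce^(4x)
Applying IC y(0) = 3:
Particular solution: y = 3e^(4x)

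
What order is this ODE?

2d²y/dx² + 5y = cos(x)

The order is 2 (highest derivative is of order 2).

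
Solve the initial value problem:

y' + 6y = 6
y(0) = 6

General solution: y = 1 + Ce^(-6x)
Applying y(0) = 6: C = 6 - 1 = 5
Particular solution: y = 1 + 5e^(-6x)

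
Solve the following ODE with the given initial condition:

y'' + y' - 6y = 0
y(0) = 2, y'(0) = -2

General solution: y = C₁e^(2x) + C₂e^(-3x)
Applying ICs: C₁ = 4/5, C₂ = 6/5
Particular solution: y = (4/5)e^(2x) + (6/5)e^(-3x)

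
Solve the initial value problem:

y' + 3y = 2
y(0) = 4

General solution: y = 2/3 + Ce^(-3x)
Applying y(0) = 4: C = 4 - 2/3 = 10/3
Particular solution: y = 2/3 + (10/3)e^(-3x)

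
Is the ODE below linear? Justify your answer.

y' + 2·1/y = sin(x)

No. Nonlinear (1/y term)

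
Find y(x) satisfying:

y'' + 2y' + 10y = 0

Characteristic equation: r² + 2r + 10 = 0
Roots: r = -1 ± 3i (complex conjugates)
General solution: y = e^(-x)(C₁cos(3x) + C₂sin(3x))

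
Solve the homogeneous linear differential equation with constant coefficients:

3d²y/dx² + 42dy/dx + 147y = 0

Characteristic equation: 3r² + 42r + 147 = 0
Divide by 3: r² + 14r + 49 = 0
Factored: (r + 7)² = 0
Repeated root: r = -7
General solution: y = (C₁ + C₂x)e^(-7x)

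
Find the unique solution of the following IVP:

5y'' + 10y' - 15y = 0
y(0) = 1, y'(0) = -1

General solution: y = C₁e^x + C₂e^(-3x)
Applying ICs: C₁ = 1/2, C₂ = 1/2
Particular solution: y = (1/2)e^x + (1/2)e^(-3x)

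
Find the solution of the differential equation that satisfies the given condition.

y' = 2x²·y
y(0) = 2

General solution: y = Ce^(2x³/3)
Applying IC y(0) = 2:
Particular solution: y = 2e^(2x³/3)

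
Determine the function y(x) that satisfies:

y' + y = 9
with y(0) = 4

General solution: y = 9 + Ce^(-x)
Applying y(0) = 4: C = 4 - 9 = -5
Particular solution: y = 9 - 5e^(-x)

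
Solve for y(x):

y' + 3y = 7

Using integrating factor method:

General solution: y = 7/3 + Ce^(-3x)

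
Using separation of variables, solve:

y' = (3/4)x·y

Separating variables and integrating:
ln|y| = 3x^2/8 + C

General solution: y = Ce^(3x^2/8)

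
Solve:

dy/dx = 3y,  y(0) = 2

General solution: y = Ce^(3x)
Applying IC y(0) = 2:
Particular solution: y = 2e^(3x)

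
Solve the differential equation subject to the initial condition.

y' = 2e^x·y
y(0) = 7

General solution: y = Ce^(2e^x)
Applying IC y(0) = 7:
Particular solution: y = 7e^(2(e^x - 1))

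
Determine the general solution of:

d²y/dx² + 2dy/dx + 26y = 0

Characteristic equation: r² + 2r + 26 = 0
Roots: r = -1 ± 5i (complex conjugates)
General solution: y = e^(-x)(C₁cos(5x) + C₂sin(5x))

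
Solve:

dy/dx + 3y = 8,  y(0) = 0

General solution: y = 8/3 + Ce^(-3x)
Applying y(0) = 0: C = 0 - 8/3 = -8/3
Particular solution: y = 8/3 - (8/3)e^(-3x)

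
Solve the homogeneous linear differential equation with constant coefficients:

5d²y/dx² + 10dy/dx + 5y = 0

Characteristic equation: 5r² + 10r + 5 = 0
Divide by 5: r² + 2r + 1 = 0
Factored: (r + 1)² = 0
Repeated root: r = -1
General solution: y = (C₁ + C₂x)e^(-x)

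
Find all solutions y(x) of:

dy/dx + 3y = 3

Using integrating factor method:

General solution: y = 1 + Ce^(-3x)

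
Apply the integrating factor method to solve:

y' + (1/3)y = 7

Using integrating factor method:

General solution: y = 21 + Ce^(-x/3)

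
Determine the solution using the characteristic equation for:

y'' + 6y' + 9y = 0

Characteristic equation: r² + 6r + 9 = 0
Factored: (r + 3)² = 0
Repeated root: r = -3
General solution: y = (C₁ + C₂x)e^(-3x)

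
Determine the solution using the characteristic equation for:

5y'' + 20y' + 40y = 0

Characteristic equation: 5r² + 20r + 40 = 0
Divide by 5: r² + 4r + 8 = 0
Roots: r = -2 ± 2i (complex conjugates)
General solution: y = e^(-2x)(C₁cos(2x) + C₂sin(2x))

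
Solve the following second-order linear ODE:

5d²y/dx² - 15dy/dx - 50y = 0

Characteristic equation: 5r² - 15r - 50 = 0
Divide by 5: r² - 3r - 10 = 0
Roots: r = 5, -2 (distinct real)
General solution: y = C₁e^(5x) + C₂e^(-2x)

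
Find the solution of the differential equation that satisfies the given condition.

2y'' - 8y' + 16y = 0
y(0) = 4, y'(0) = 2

General solution: y = e^(2x)(C₁cos(2x) + C₂sin(2x))
Complex roots r = 2 ± 2i
Applying ICs: C₁ = 4, C₂ = -3
Particular solution: y = e^(2x)(4cos(2x) - 3sin(2x))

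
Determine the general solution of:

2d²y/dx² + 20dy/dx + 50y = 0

Characteristic equation: 2r² + 20r + 50 = 0
Divide by 2: r² + 10r + 25 = 0
Factored: (r + 5)² = 0
Repeated root: r = -5
General solution: y = (C₁ + C₂x)e^(-5x)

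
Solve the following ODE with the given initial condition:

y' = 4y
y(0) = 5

General solution: y = Ce^(4x)
Applying IC y(0) = 5:
Particular solution: y = 5e^(4x)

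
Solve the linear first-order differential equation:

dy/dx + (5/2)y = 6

Using integrating factor method:

General solution: y = 12/5 + Ce^(-5x/2)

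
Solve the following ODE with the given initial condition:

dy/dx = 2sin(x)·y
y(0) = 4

General solution: y = Ce^(-2cos(x))
Applying IC y(0) = 4:
Particular solution: y = 4e^(2(1-cos(x)))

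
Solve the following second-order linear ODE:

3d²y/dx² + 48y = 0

Characteristic equation: 3r² + 48 = 0
Divide by 3: r² + 16 = 0
Roots: r = ±4i (complex conjugates)
General solution: y = C₁cos(4x) + C₂sin(4x)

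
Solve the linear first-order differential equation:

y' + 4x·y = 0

Using integrating factor method:

General solution: y = Ce^(-2x^2)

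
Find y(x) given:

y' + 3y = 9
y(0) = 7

General solution: y = 3 + Ce^(-3x)
Applying y(0) = 7: C = 7 - 3 = 4
Particular solution: y = 3 + 4e^(-3x)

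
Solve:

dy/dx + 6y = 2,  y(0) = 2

General solution: y = 1/3 + Ce^(-6x)
Applying y(0) = 2: C = 2 - 1/3 = 5/3
Particular solution: y = 1/3 + (5/3)e^(-6x)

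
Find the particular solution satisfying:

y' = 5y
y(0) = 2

General solution: y = Ce^(5x)
Applying IC y(0) = 2:
Particular solution: y = 2e^(5x)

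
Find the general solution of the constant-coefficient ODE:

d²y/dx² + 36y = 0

Characteristic equation: r² + 36 = 0
Roots: r = ±6i (complex conjugates)
General solution: y = C₁cos(6x) + C₂sin(6x)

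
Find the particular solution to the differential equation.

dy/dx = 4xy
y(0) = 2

General solution: y = Ce^(2x²)
Applying IC y(0) = 2:
Particular solution: y = 2e^(2x²)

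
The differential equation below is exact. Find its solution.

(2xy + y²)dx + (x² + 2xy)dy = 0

Verify exactness: ∂M/∂y = ∂N/∂x ✓
Find F(x,y) such that ∂F/∂x = M, ∂F/∂y = N
Solution: x²y + xy² = C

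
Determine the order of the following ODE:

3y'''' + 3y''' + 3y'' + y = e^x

The order is 4 (highest derivative is of order 4).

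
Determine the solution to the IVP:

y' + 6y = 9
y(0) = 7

General solution: y = 3/2 + Ce^(-6x)
Applying y(0) = 7: C = 7 - 3/2 = 11/2
Particular solution: y = 3/2 + (11/2)e^(-6x)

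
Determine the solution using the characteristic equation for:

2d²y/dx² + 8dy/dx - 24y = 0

Characteristic equation: 2r² + 8r - 24 = 0
Divide by 2: r² + 4r - 12 = 0
Roots: r = 2, -6 (distinct real)
General solution: y = C₁e^(2x) + C₂e^(-6x)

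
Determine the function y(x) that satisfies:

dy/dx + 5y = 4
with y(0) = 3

General solution: y = 4/5 + Ce^(-5x)
Applying y(0) = 3: C = 3 - 4/5 = 11/5
Particular solution: y = 4/5 + (11/5)e^(-5x)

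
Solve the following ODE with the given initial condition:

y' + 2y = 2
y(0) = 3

General solution: y = 1 + Ce^(-2x)
Applying y(0) = 3: C = 3 - 1 = 2
Particular solution: y = 1 + 2e^(-2x)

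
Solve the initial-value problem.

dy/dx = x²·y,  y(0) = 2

General solution: y = Ce^(x³/3)
Applying IC y(0) = 2:
Particular solution: y = 2e^(x³/3)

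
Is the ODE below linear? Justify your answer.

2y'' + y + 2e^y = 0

No. Nonlinear (e^y is nonlinear in y)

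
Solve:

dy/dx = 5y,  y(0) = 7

General solution: y = Ce^(5x)
Applying IC y(0) = 7:
Particular solution: y = 7e^(5x)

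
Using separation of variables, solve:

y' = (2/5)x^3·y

Separating variables and integrating:
ln|y| = x^4/10 + C

General solution: y = Ce^(x^4/10)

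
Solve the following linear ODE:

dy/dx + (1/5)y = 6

Using integrating factor method:

General solution: y = 30 + Ce^(-x/5)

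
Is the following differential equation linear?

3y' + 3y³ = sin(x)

No. Nonlinear (y³ term)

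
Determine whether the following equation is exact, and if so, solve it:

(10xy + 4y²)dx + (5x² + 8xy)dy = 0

Verify exactness: ∂M/∂y = ∂N/∂x ✓
Find F(x,y) such that ∂F/∂x = M, ∂F/∂y = N
Solution: 5x²y + 4xy² = C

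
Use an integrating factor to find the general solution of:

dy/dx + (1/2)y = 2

Using integrating factor method:

General solution: y = 4 + Ce^(-x/2)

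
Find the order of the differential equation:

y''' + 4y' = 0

The order is 3 (highest derivative is of order 3).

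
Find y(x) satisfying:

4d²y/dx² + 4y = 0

Characteristic equation: 4r² + 4 = 0
Divide by 4: r² + 1 = 0
Roots: r = ±i (complex conjugates)
General solution: y = C₁cos(x) + C₂sin(x)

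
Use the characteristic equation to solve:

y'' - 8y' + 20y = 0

Characteristic equation: r² - 8r + 20 = 0
Roots: r = 4 ± 2i (complex conjugates)
General solution: y = e^(4x)(C₁cos(2x) + C₂sin(2x))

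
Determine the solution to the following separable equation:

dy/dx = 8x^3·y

Separating variables and integrating:
ln|y| = 2x^4 + C

General solution: y = Ce^(2x^4)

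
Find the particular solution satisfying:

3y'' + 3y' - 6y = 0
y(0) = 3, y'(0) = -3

General solution: y = C₁e^x + C₂e^(-2x)
Applying ICs: C₁ = 1, C₂ = 2
Particular solution: y = e^x + 2e^(-2x)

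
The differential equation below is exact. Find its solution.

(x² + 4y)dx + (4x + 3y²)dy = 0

Verify exactness: ∂M/∂y = ∂N/∂x ✓
Find F(x,y) such that ∂F/∂x = M, ∂F/∂y = N
Solution: x³/3 + 4xy + y³ = C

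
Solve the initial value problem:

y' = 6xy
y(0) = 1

General solution: y = Ce^(3x²)
Applying IC y(0) = 1:
Particular solution: y = e^(3x²)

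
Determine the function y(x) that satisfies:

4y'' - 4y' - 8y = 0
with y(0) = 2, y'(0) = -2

General solution: y = C₁e^(2x) + C₂e^(-x)
Applying ICs: C₁ = 0, C₂ = 2
Particular solution: y = 2e^(-x)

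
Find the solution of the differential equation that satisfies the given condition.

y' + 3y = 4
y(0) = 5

General solution: y = 4/3 + Ce^(-3x)
Applying y(0) = 5: C = 5 - 4/3 = 11/3
Particular solution: y = 4/3 + (11/3)e^(-3x)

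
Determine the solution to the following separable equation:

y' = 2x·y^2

Separating variables and integrating:
-1/y = x^2 + C

General solution: y^-1 = -x^2 + C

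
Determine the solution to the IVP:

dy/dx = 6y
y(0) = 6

General solution: y = Ce^(6x)
Applying IC y(0) = 6:
Particular solution: y = 6e^(6x)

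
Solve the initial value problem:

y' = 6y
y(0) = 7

General solution: y = Ce^(6x)
Applying IC y(0) = 7:
Particular solution: y = 7e^(6x)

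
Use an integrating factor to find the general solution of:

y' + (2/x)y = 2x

Using integrating factor method:

General solution: y = (1/2)x^2 + Cx^(-2)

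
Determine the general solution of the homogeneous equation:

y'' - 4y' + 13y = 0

Characteristic equation: r² - 4r + 13 = 0
Roots: r = 2 ± 3i (complex conjugates)
General solution: y = e^(2x)(C₁cos(3x) + C₂sin(3x))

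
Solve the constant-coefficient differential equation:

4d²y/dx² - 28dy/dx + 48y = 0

Characteristic equation: 4r² - 28r + 48 = 0
Divide by 4: r² - 7r + 12 = 0
Roots: r = 3, 4 (distinct real)
General solution: y = C₁e^(3x) + C₂e^(4x)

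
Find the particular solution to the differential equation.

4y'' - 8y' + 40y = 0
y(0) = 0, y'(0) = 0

General solution: y = e^x(C₁cos(3x) + C₂sin(3x))
Complex roots r = 1 ± 3i
Applying ICs: C₁ = 0, C₂ = 0
Particular solution: y = 0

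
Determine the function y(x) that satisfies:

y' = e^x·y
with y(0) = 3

General solution: y = Ce^(e^x)
Applying IC y(0) = 3:
Particular solution: y = 3e^(e^x - 1)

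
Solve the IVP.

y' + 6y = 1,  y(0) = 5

General solution: y = 1/6 + Ce^(-6x)
Applying y(0) = 5: C = 5 - 1/6 = 29/6
Particular solution: y = 1/6 + (29/6)e^(-6x)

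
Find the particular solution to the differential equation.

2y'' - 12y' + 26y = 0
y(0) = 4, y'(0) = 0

General solution: y = e^(3x)(C₁cos(2x) + C₂sin(2x))
Complex roots r = 3 ± 2i
Applying ICs: C₁ = 4, C₂ = -6
Particular solution: y = e^(3x)(4cos(2x) - 6sin(2x))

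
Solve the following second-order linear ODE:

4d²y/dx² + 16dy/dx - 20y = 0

Characteristic equation: 4r² + 16r - 20 = 0
Divide by 4: r² + 4r - 5 = 0
Roots: r = 1, -5 (distinct real)
General solution: y = C₁e^x + C₂e^(-5x)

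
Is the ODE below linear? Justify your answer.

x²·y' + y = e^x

Yes. Linear (y and its derivatives appear to the first power only, no products of y terms)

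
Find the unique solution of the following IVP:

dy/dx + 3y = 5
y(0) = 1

General solution: y = 5/3 + Ce^(-3x)
Applying y(0) = 1: C = 1 - 5/3 = -2/3
Particular solution: y = 5/3 - (2/3)e^(-3x)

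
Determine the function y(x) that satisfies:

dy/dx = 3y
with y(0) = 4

General solution: y = Ce^(3x)
Applying IC y(0) = 4:
Particular solution: y = 4e^(3x)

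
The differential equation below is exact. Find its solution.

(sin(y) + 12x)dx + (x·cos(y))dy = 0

Verify exactness: ∂M/∂y = ∂N/∂x ✓
Find F(x,y) such that ∂F/∂x = M, ∂F/∂y = N
Solution: x·sin(y) + 6x² = C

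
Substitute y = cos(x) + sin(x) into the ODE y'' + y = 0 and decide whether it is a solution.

Verification:
y'' = -cos(x) - sin(x)
y'' + y = 0 ✓

Yes, it is a solution.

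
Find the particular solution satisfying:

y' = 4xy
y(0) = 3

General solution: y = Ce^(2x²)
Applying IC y(0) = 3:
Particular solution: y = 3e^(2x²)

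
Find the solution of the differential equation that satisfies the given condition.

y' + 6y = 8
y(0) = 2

General solution: y = 4/3 + Ce^(-6x)
Applying y(0) = 2: C = 2 - 4/3 = 2/3
Particular solution: y = 4/3 + (2/3)e^(-6x)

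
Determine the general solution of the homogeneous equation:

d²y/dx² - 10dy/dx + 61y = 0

Characteristic equation: r² - 10r + 61 = 0
Roots: r = 5 ± 6i (complex conjugates)
General solution: y = e^(5x)(C₁cos(6x) + C₂sin(6x))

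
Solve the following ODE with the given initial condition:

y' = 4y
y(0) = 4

General solution: y = Ce^(4x)
Applying IC y(0) = 4:
Particular solution: y = 4e^(4x)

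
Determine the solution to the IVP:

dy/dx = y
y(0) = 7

General solution: y = Ce^x
Applying IC y(0) = 7:
Particular solution: y = 7e^x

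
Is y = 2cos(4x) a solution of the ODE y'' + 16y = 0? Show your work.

Verification:
y'' = -32cos(4x)
y'' + 16y = 0 ✓

Yes, it is a solution.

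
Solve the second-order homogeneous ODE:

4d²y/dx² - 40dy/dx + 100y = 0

Characteristic equation: 4r² - 40r + 100 = 0
Divide by 4: r² - 10r + 25 = 0
Factored: (r - 5)² = 0
Repeated root: r = 5
General solution: y = (C₁ + C₂x)e^(5x)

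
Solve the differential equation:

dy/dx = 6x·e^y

Separating variables and integrating:
-e^(-y) = 3x² + C

General solution: y = -ln(C - 3x²)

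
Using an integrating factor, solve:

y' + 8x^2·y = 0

Using integrating factor method:

General solution: y = Ce^(-8x^3/3)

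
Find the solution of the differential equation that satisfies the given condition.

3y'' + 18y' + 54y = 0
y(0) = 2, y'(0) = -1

General solution: y = e^(-3x)(C₁cos(3x) + C₂sin(3x))
Complex roots r = -3 ± 3i
Applying ICs: C₁ = 2, C₂ = 5/3
Particular solution: y = e^(-3x)(2cos(3x) + (5/3)sin(3x))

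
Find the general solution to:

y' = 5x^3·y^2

Separating variables and integrating:
-1/y = 5x^4/4 + C

General solution: y^-1 = (-5/4)x^4 + C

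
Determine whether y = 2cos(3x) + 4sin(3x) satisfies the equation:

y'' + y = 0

Verification:
y'' = -18cos(3x) - 36sin(3x)
y'' + y ≠ 0 (frequency mismatch: got 9 instead of 1)

No, it is not a solution.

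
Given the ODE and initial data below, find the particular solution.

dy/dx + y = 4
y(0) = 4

General solution: y = 4 + Ce^(-x)
Applying y(0) = 4: C = 4 - 4 = 0
Particular solution: y = 4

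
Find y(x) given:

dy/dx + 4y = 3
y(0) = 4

General solution: y = 3/4 + Ce^(-4x)
Applying y(0) = 4: C = 4 - 3/4 = 13/4
Particular solution: y = 3/4 + (13/4)e^(-4x)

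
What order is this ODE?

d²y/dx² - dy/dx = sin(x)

The order is 2 (highest derivative is of order 2).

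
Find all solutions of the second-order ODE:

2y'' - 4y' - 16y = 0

Characteristic equation: 2r² - 4r - 16 = 0
Divide by 2: r² - 2r - 8 = 0
Roots: r = 4, -2 (distinct real)
General solution: y = C₁e^(4x) + C₂e^(-2x)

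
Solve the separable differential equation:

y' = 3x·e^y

Separating variables and integrating:
-e^(-y) = 3x²/2 + C

General solution: y = -ln(C - 3x²/2)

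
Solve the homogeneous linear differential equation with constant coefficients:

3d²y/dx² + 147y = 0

Characteristic equation: 3r² + 147 = 0
Divide by 3: r² + 49 = 0
Roots: r = ±7i (complex conjugates)
General solution: y = C₁cos(7x) + C₂sin(7x)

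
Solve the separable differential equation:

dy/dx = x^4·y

Separating variables and integrating:
ln|y| = x^5/5 + C

General solution: y = Ce^(x^5/5)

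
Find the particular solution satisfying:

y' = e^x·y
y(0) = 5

General solution: y = Ce^(e^x)
Applying IC y(0) = 5:
Particular solution: y = 5e^(e^x - 1)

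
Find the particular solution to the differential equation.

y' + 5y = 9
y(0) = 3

General solution: y = 9/5 + Ce^(-5x)
Applying y(0) = 3: C = 3 - 9/5 = 6/5
Particular solution: y = 9/5 + (6/5)e^(-5x)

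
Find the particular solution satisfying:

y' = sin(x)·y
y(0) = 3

General solution: y = Ce^(-cos(x))
Applying IC y(0) = 3:
Particular solution: y = 3e^(1-cos(x))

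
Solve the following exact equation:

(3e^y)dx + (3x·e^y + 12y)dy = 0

Verify exactness: ∂M/∂y = ∂N/∂x ✓
Find F(x,y) such that ∂F/∂x = M, ∂F/∂y = N
Solution: 3x·e^y + 6y² = C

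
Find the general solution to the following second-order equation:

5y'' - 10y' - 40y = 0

Characteristic equation: 5r² - 10r - 40 = 0
Divide by 5: r² - 2r - 8 = 0
Roots: r = 4, -2 (distinct real)
General solution: y = C₁e^(4x) + C₂e^(-2x)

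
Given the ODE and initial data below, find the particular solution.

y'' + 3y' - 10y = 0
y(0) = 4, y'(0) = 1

General solution: y = C₁e^(2x) + C₂e^(-5x)
Applying ICs: C₁ = 3, C₂ = 1
Particular solution: y = 3e^(2x) + e^(-5x)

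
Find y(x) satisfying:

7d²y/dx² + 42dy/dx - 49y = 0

Characteristic equation: 7r² + 42r - 49 = 0
Divide by 7: r² + 6r - 7 = 0
Roots: r = 1, -7 (distinct real)
General solution: y = C₁e^x + C₂e^(-7x)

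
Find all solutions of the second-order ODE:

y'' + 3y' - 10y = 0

Characteristic equation: r² + 3r - 10 = 0
Roots: r = 2, -5 (distinct real)
General solution: y = C₁e^(2x) + C₂e^(-5x)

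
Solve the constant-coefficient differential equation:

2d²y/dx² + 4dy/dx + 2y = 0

Characteristic equation: 2r² + 4r + 2 = 0
Divide by 2: r² + 2r + 1 = 0
Factored: (r + 1)² = 0
Repeated root: r = -1
General solution: y = (C₁ + C₂x)e^(-x)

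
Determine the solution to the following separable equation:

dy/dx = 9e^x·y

Separating variables and integrating:
ln|y| = 9e^x + C

General solution: y = Ce^(9e^x)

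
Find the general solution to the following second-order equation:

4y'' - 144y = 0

Characteristic equation: 4r² - 144 = 0
Divide by 4: r² - 36 = 0
Roots: r = 6, -6 (distinct real)
General solution: y = C₁e^(6x) + C₂e^(-6x)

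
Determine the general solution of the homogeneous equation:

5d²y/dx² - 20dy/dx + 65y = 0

Characteristic equation: 5r² - 20r + 65 = 0
Divide by 5: r² - 4r + 13 = 0
Roots: r = 2 ± 3i (complex conjugates)
General solution: y = e^(2x)(C₁cos(3x) + C₂sin(3x))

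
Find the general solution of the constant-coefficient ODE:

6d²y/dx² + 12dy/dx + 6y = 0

Characteristic equation: 6r² + 12r + 6 = 0
Divide by 6: r² + 2r + 1 = 0
Factored: (r + 1)² = 0
Repeated root: r = -1
General solution: y = (C₁ + C₂x)e^(-x)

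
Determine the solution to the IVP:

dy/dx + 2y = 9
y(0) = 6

General solution: y = 9/2 + Ce^(-2x)
Applying y(0) = 6: C = 6 - 9/2 = 3/2
Particular solution: y = 9/2 + (3/2)e^(-2x)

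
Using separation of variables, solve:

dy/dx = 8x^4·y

Separating variables and integrating:
ln|y| = 8x^5/5 + C

General solution: y = Ce^(8x^5/5)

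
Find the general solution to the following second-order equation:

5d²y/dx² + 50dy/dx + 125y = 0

Characteristic equation: 5r² + 50r + 125 = 0
Divide by 5: r² + 10r + 25 = 0
Factored: (r + 5)² = 0
Repeated root: r = -5
General solution: y = (C₁ + C₂x)e^(-5x)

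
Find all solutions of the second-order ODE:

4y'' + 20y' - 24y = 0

Characteristic equation: 4r² + 20r - 24 = 0
Divide by 4: r² + 5r - 6 = 0
Roots: r = 1, -6 (distinct real)
General solution: y = C₁e^x + C₂e^(-6x)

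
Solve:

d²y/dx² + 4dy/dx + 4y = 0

Characteristic equation: r² + 4r + 4 = 0
Factored: (r + 2)² = 0
Repeated root: r = -2
General solution: y = (C₁ + C₂x)e^(-2x)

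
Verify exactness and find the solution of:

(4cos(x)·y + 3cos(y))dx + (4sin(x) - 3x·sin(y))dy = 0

Verify exactness: ∂M/∂y = ∂N/∂x ✓
Find F(x,y) such that ∂F/∂x = M, ∂F/∂y = N
Solution: 4sin(x)·y + 3x·cos(y) = C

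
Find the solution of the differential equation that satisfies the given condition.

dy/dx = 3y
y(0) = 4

General solution: y = Ce^(3x)
Applying IC y(0) = 4:
Particular solution: y = 4e^(3x)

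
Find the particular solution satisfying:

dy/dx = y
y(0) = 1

General solution: y = Ce^x
Applying IC y(0) = 1:
Particular solution: y = e^x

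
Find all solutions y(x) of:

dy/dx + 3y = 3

Using integrating factor method:

General solution: y = 1 + Ce^(-3x)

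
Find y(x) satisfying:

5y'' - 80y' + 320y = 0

Characteristic equation: 5r² - 80r + 320 = 0
Divide by 5: r² - 16r + 64 = 0
Factored: (r - 8)² = 0
Repeated root: r = 8
General solution: y = (C₁ + C₂x)e^(8x)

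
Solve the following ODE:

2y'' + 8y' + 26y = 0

Characteristic equation: 2r² + 8r + 26 = 0
Divide by 2: r² + 4r + 13 = 0
Roots: r = -2 ± 3i (complex conjugates)
General solution: y = e^(-2x)(C₁cos(3x) + C₂sin(3x))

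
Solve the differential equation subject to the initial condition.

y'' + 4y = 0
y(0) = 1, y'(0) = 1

General solution: y = C₁cos(2x) + C₂sin(2x)
Complex roots r = ±2i
Applying ICs: C₁ = 1, C₂ = 1/2
Particular solution: y = cos(2x) + (1/2)sin(2x)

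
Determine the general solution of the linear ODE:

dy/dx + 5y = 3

Using integrating factor method:

General solution: y = 3/5 + Ce^(-5x)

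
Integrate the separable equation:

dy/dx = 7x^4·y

Separating variables and integrating:
ln|y| = 7x^5/5 + C

General solution: y = Ce^(7x^5/5)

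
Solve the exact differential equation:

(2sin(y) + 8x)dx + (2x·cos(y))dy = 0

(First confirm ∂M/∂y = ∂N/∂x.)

Verify exactness: ∂M/∂y = ∂N/∂x ✓
Find F(x,y) such that ∂F/∂x = M, ∂F/∂y = N
Solution: 2x·sin(y) + 4x² = C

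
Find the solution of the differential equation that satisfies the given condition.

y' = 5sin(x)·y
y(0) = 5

General solution: y = Ce^(-5cos(x))
Applying IC y(0) = 5:
Particular solution: y = 5e^(5(1-cos(x)))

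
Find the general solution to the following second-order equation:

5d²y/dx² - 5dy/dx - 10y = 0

Characteristic equation: 5r² - 5r - 10 = 0
Divide by 5: r² - r - 2 = 0
Roots: r = 2, -1 (distinct real)
General solution: y = C₁e^(2x) + C₂e^(-x)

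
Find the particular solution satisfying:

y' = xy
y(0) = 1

General solution: y = Ce^(x²/2)
Applying IC y(0) = 1:
Particular solution: y = e^(x²/2)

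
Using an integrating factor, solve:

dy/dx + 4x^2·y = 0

Using integrating factor method:

General solution: y = Ce^(-4x^3/3)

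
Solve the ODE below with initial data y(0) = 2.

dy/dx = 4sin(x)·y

General solution: y = Ce^(-4cos(x))
Applying IC y(0) = 2:
Particular solution: y = 2e^(4(1-cos(x)))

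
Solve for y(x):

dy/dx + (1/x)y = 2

Using integrating factor method:

General solution: y = x + C/x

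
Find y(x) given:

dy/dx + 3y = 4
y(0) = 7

General solution: y = 4/3 + Ce^(-3x)
Applying y(0) = 7: C = 7 - 4/3 = 17/3
Particular solution: y = 4/3 + (17/3)e^(-3x)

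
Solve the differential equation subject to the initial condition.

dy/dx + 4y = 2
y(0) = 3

General solution: y = 1/2 + Ce^(-4x)
Applying y(0) = 3: C = 3 - 1/2 = 5/2
Particular solution: y = 1/2 + (5/2)e^(-4x)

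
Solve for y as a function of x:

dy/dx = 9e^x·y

Separating variables and integrating:
ln|y| = 9e^x + C

General solution: y = Ce^(9e^x)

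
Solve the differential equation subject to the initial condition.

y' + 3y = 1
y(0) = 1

General solution: y = 1/3 + Ce^(-3x)
Applying y(0) = 1: C = 1 - 1/3 = 2/3
Particular solution: y = 1/3 + (2/3)e^(-3x)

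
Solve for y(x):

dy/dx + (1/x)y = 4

Using integrating factor method:

General solution: y = 2x + C/x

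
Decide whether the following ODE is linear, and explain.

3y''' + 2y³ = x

Nonlinear (y³ term)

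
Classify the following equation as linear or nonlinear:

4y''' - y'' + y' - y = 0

Linear (y and its derivatives appear to the first power only, no products of y terms)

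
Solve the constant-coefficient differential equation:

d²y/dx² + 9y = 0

Characteristic equation: r² + 9 = 0
Roots: r = ±3i (complex conjugates)
General solution: y = C₁cos(3x) + C₂sin(3x)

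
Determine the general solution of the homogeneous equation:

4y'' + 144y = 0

Characteristic equation: 4r² + 144 = 0
Divide by 4: r² + 36 = 0
Roots: r = ±6i (complex conjugates)
General solution: y = C₁cos(6x) + C₂sin(6x)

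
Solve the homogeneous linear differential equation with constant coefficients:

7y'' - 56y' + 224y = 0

Characteristic equation: 7r² - 56r + 224 = 0
Divide by 7: r² - 8r + 32 = 0
Roots: r = 4 ± 4i (complex conjugates)
General solution: y = e^(4x)(C₁cos(4x) + C₂sin(4x))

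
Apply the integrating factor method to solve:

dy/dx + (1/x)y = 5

Using integrating factor method:

General solution: y = (5/2)x + C/x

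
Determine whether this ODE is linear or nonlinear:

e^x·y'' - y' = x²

Linear (y and its derivatives appear to the first power only, no products of y terms)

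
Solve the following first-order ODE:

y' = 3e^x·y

Separating variables and integrating:
ln|y| = 3e^x + C

General solution: y = Ce^(3e^x)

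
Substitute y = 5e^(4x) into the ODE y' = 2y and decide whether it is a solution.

Verification:
y = 5e^(4x)
y' = 20e^(4x)
But 2y = 10e^(4x)
y' ≠ 2y — the derivative does not match

No, it is not a solution.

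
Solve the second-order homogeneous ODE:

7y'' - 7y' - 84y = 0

Characteristic equation: 7r² - 7r - 84 = 0
Divide by 7: r² - r - 12 = 0
Roots: r = 4, -3 (distinct real)
General solution: y = C₁e^(4x) + C₂e^(-3x)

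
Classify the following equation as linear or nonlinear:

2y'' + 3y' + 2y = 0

Linear (y and its derivatives appear to the first power only, no products of y terms)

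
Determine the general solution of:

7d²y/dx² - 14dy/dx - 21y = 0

Characteristic equation: 7r² - 14r - 21 = 0
Divide by 7: r² - 2r - 3 = 0
Roots: r = 3, -1 (distinct real)
General solution: y = C₁e^(3x) + C₂e^(-x)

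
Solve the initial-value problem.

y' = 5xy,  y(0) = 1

General solution: y = Ce^(5x²/2)
Applying IC y(0) = 1:
Particular solution: y = e^(5x²/2)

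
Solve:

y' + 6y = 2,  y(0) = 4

General solution: y = 1/3 + Ce^(-6x)
Applying y(0) = 4: C = 4 - 1/3 = 11/3
Particular solution: y = 1/3 + (11/3)e^(-6x)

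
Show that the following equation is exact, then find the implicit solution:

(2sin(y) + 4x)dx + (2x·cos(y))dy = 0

Verify exactness: ∂M/∂y = ∂N/∂x ✓
Find F(x,y) such that ∂F/∂x = M, ∂F/∂y = N
Solution: 2x·sin(y) + 2x² = C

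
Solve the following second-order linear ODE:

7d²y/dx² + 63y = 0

Characteristic equation: 7r² + 63 = 0
Divide by 7: r² + 9 = 0
Roots: r = ±3i (complex conjugates)
General solution: y = C₁cos(3x) + C₂sin(3x)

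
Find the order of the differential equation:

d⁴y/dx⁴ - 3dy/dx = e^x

The order is 4 (highest derivative is of order 4).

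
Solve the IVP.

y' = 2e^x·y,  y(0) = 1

General solution: y = Ce^(2e^x)
Applying IC y(0) = 1:
Particular solution: y = e^(2(e^x - 1))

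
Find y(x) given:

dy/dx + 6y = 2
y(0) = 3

General solution: y = 1/3 + Ce^(-6x)
Applying y(0) = 3: C = 3 - 1/3 = 8/3
Particular solution: y = 1/3 + (8/3)e^(-6x)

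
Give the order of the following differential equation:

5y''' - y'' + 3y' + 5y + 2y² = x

The order is 3 (highest derivative is of order 3).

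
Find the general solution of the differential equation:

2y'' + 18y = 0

Characteristic equation: 2r² + 18 = 0
Divide by 2: r² + 9 = 0
Roots: r = ±3i (complex conjugates)
General solution: y = C₁cos(3x) + C₂sin(3x)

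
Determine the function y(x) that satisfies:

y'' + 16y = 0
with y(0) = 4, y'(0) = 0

General solution: y = C₁cos(4x) + C₂sin(4x)
Complex roots r = ±4i
Applying ICs: C₁ = 4, C₂ = 0
Particular solution: y = 4cos(4x)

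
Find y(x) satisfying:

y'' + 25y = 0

Characteristic equation: r² + 25 = 0
Roots: r = ±5i (complex conjugates)
General solution: y = C₁cos(5x) + C₂sin(5x)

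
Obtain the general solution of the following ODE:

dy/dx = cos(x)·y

Separating variables and integrating:
ln|y| = sin(x) + C

General solution: y = Ce^(sin(x))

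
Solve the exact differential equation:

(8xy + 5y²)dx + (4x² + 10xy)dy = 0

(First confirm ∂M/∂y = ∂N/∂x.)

Verify exactness: ∂M/∂y = ∂N/∂x ✓
Find F(x,y) such that ∂F/∂x = M, ∂F/∂y = N
Solution: 4x²y + 5xy² = C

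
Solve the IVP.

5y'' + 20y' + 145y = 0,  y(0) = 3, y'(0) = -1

General solution: y = e^(-2x)(C₁cos(5x) + C₂sin(5x))
Complex roots r = -2 ± 5i
Applying ICs: C₁ = 3, C₂ = 1
Particular solution: y = e^(-2x)(3cos(5x) + sin(5x))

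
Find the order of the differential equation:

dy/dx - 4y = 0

The order is 1 (highest derivative is of order 1).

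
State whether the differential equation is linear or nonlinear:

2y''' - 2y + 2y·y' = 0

Nonlinear (product y·y')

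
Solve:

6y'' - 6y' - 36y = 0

Characteristic equation: 6r² - 6r - 36 = 0
Divide by 6: r² - r - 6 = 0
Roots: r = 3, -2 (distinct real)
General solution: y = C₁e^(3x) + C₂e^(-2x)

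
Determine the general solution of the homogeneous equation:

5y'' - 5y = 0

Characteristic equation: 5r² - 5 = 0
Divide by 5: r² - 1 = 0
Roots: r = 1, -1 (distinct real)
General solution: y = C₁e^x + C₂e^(-x)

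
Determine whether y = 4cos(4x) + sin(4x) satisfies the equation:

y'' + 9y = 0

Verification:
y'' = -64cos(4x) - 16sin(4x)
y'' + 9y ≠ 0 (frequency mismatch: got 16 instead of 9)

No, it is not a solution.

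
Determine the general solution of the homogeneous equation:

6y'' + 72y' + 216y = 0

Characteristic equation: 6r² + 72r + 216 = 0
Divide by 6: r² + 12r + 36 = 0
Factored: (r + 6)² = 0
Repeated root: r = -6
General solution: y = (C₁ + C₂x)e^(-6x)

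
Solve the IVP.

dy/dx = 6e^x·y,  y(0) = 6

General solution: y = Ce^(6e^x)
Applying IC y(0) = 6:
Particular solution: y = 6e^(6(e^x - 1))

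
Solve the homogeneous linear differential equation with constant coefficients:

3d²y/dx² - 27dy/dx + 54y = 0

Characteristic equation: 3r² - 27r + 54 = 0
Divide by 3: r² - 9r + 18 = 0
Roots: r = 6, 3 (distinct real)
General solution: y = C₁e^(6x) + C₂e^(3x)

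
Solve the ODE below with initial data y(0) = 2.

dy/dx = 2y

General solution: y = Ce^(2x)
Applying IC y(0) = 2:
Particular solution: y = 2e^(2x)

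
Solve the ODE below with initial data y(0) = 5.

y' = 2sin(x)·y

General solution: y = Ce^(-2cos(x))
Applying IC y(0) = 5:
Particular solution: y = 5e^(2(1-cos(x)))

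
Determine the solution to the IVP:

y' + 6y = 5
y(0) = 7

General solution: y = 5/6 + Ce^(-6x)
Applying y(0) = 7: C = 7 - 5/6 = 37/6
Particular solution: y = 5/6 + (37/6)e^(-6x)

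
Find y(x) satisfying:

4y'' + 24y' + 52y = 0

Characteristic equation: 4r² + 24r + 52 = 0
Divide by 4: r² + 6r + 13 = 0
Roots: r = -3 ± 2i (complex conjugates)
General solution: y = e^(-3x)(C₁cos(2x) + C₂sin(2x))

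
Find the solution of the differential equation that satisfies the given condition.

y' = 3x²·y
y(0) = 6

General solution: y = Ce^(x³)
Applying IC y(0) = 6:
Particular solution: y = 6e^(x³)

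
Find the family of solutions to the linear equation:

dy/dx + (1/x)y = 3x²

Using integrating factor method:

General solution: y = (3/4)x^3 + C/x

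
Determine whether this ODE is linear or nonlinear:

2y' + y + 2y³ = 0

Nonlinear (y³ term)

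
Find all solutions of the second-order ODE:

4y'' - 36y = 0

Characteristic equation: 4r² - 36 = 0
Divide by 4: r² - 9 = 0
Roots: r = 3, -3 (distinct real)
General solution: y = C₁e^(3x) + C₂e^(-3x)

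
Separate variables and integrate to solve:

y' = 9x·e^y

Separating variables and integrating:
-e^(-y) = 9x²/2 + C

General solution: y = -ln(C - 9x²/2)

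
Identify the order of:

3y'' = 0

The order is 2 (highest derivative is of order 2).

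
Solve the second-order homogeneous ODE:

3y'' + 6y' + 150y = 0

Characteristic equation: 3r² + 6r + 150 = 0
Divide by 3: r² + 2r + 50 = 0
Roots: r = -1 ± 7i (complex conjugates)
General solution: y = e^(-x)(C₁cos(7x) + C₂sin(7x))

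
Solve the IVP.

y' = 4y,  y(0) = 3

General solution: y = Ce^(4x)
Applying IC y(0) = 3:
Particular solution: y = 3e^(4x)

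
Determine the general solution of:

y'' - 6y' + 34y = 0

Characteristic equation: r² - 6r + 34 = 0
Roots: r = 3 ± 5i (complex conjugates)
General solution: y = e^(3x)(C₁cos(5x) + C₂sin(5x))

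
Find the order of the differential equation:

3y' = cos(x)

The order is 1 (highest derivative is of order 1).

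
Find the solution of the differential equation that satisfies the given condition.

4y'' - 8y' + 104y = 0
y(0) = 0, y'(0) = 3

General solution: y = e^x(C₁cos(5x) + C₂sin(5x))
Complex roots r = 1 ± 5i
Applying ICs: C₁ = 0, C₂ = 3/5
Particular solution: y = e^x((3/5)sin(5x))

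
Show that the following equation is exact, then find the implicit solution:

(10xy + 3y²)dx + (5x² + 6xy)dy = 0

Verify exactness: ∂M/∂y = ∂N/∂x ✓
Find F(x,y) such that ∂F/∂x = M, ∂F/∂y = N
Solution: 5x²y + 3xy² = C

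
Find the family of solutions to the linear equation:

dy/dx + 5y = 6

Using integrating factor method:

General solution: y = 6/5 + Ce^(-5x)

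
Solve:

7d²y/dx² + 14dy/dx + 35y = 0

Characteristic equation: 7r² + 14r + 35 = 0
Divide by 7: r² + 2r + 5 = 0
Roots: r = -1 ± 2i (complex conjugates)
General solution: y = e^(-x)(C₁cos(2x) + C₂sin(2x))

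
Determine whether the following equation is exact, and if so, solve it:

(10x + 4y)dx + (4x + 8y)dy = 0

Verify exactness: ∂M/∂y = ∂N/∂x ✓
Find F(x,y) such that ∂F/∂x = M, ∂F/∂y = N
Solution: 5x² + 4xy + 4y² = C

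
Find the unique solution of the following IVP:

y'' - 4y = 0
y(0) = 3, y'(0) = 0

General solution: y = C₁e^(2x) + C₂e^(-2x)
Applying ICs: C₁ = 3/2, C₂ = 3/2
Particular solution: y = (3/2)e^(2x) + (3/2)e^(-2x)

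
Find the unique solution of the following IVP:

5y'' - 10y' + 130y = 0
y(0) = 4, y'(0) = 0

General solution: y = e^x(C₁cos(5x) + C₂sin(5x))
Complex roots r = 1 ± 5i
Applying ICs: C₁ = 4, C₂ = -4/5
Particular solution: y = e^x(4cos(5x) - (4/5)sin(5x))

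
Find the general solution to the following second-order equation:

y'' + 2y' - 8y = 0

Characteristic equation: r² + 2r - 8 = 0
Roots: r = 2, -4 (distinct real)
General solution: y = C₁e^(2x) + C₂e^(-4x)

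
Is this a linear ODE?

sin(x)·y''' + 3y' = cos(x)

Yes. Linear (y and its derivatives appear to the first power only, no products of y terms)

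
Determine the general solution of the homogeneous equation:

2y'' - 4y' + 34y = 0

Characteristic equation: 2r² - 4r + 34 = 0
Divide by 2: r² - 2r + 17 = 0
Roots: r = 1 ± 4i (complex conjugates)
General solution: y = e^x(C₁cos(4x) + C₂sin(4x))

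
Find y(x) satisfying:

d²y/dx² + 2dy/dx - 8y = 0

Characteristic equation: r² + 2r - 8 = 0
Roots: r = 2, -4 (distinct real)
General solution: y = C₁e^(2x) + C₂e^(-4x)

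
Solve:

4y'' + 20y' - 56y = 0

Characteristic equation: 4r² + 20r - 56 = 0
Divide by 4: r² + 5r - 14 = 0
Roots: r = 2, -7 (distinct real)
General solution: y = C₁e^(2x) + C₂e^(-7x)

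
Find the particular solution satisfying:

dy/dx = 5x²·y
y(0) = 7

General solution: y = Ce^(5x³/3)
Applying IC y(0) = 7:
Particular solution: y = 7e^(5x³/3)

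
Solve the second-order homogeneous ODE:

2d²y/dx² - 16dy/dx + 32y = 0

Characteristic equation: 2r² - 16r + 32 = 0
Divide by 2: r² - 8r + 16 = 0
Factored: (r - 4)² = 0
Repeated root: r = 4
General solution: y = (C₁ + C₂x)e^(4x)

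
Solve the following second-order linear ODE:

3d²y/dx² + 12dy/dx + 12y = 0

Characteristic equation: 3r² + 12r + 12 = 0
Divide by 3: r² + 4r + 4 = 0
Factored: (r + 2)² = 0
Repeated root: r = -2
General solution: y = (C₁ + C₂x)e^(-2x)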